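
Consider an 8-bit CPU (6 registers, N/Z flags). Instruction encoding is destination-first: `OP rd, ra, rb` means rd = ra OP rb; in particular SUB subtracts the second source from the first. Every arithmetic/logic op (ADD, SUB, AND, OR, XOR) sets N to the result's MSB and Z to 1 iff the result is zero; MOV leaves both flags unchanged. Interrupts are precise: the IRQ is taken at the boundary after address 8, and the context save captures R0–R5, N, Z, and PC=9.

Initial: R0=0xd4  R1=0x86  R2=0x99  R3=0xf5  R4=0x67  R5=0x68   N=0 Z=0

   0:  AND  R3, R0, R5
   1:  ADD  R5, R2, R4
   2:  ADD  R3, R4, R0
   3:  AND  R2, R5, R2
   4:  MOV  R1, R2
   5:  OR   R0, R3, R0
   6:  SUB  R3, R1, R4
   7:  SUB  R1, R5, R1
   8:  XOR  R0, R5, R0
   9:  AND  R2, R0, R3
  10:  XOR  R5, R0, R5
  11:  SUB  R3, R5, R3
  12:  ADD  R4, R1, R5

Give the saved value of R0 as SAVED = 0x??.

SAVED = 0xff

after  0: R0=0xd4 R1=0x86 R2=0x99 R3=0x40 R4=0x67 R5=0x68  N=0 Z=0
after  1: R0=0xd4 R1=0x86 R2=0x99 R3=0x40 R4=0x67 R5=0x00  N=0 Z=1
after  2: R0=0xd4 R1=0x86 R2=0x99 R3=0x3b R4=0x67 R5=0x00  N=0 Z=0
after  3: R0=0xd4 R1=0x86 R2=0x00 R3=0x3b R4=0x67 R5=0x00  N=0 Z=1
after  4: R0=0xd4 R1=0x00 R2=0x00 R3=0x3b R4=0x67 R5=0x00  N=0 Z=1
after  5: R0=0xff R1=0x00 R2=0x00 R3=0x3b R4=0x67 R5=0x00  N=1 Z=0
after  6: R0=0xff R1=0x00 R2=0x00 R3=0x99 R4=0x67 R5=0x00  N=1 Z=0
after  7: R0=0xff R1=0x00 R2=0x00 R3=0x99 R4=0x67 R5=0x00  N=0 Z=1
after  8: R0=0xff R1=0x00 R2=0x00 R3=0x99 R4=0x67 R5=0x00  N=1 Z=0
-- IRQ taken; context saved, return-PC = 9 --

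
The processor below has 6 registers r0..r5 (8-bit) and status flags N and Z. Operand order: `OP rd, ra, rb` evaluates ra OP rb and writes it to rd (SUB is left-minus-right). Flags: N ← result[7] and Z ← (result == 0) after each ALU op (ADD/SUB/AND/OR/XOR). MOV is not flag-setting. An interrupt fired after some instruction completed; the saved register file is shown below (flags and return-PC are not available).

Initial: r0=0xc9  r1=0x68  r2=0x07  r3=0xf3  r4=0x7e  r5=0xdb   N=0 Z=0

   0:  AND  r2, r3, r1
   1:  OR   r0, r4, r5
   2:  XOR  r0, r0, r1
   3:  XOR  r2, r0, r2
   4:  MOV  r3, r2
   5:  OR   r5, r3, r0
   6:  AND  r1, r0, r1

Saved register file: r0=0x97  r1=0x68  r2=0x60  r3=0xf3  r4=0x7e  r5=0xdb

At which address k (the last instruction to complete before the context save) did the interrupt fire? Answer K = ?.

after  0: r0=0xc9 r1=0x68 r2=0x60 r3=0xf3 r4=0x7e r5=0xdb  N=0 Z=0
after  1: r0=0xff r1=0x68 r2=0x60 r3=0xf3 r4=0x7e r5=0xdb  N=1 Z=0
after  2: r0=0x97 r1=0x68 r2=0x60 r3=0xf3 r4=0x7e r5=0xdb  N=1 Z=0
-- IRQ taken; context saved, return-PC = 3 --

K = 2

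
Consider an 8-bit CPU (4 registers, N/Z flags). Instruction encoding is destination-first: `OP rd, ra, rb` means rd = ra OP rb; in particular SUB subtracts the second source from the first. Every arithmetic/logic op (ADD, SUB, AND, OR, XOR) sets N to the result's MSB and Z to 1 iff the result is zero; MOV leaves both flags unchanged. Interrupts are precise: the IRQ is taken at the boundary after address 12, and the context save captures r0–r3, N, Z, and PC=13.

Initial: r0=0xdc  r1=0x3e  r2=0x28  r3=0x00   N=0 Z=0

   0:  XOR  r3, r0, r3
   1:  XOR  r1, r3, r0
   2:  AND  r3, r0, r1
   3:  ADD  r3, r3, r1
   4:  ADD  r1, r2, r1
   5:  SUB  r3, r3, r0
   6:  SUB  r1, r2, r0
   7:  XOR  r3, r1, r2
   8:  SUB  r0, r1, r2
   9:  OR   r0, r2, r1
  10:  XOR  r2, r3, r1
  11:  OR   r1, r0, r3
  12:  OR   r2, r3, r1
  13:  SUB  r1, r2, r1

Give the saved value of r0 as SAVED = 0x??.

after  0: r0=0xdc r1=0x3e r2=0x28 r3=0xdc  N=1 Z=0
after  1: r0=0xdc r1=0x00 r2=0x28 r3=0xdc  N=0 Z=1
after  2: r0=0xdc r1=0x00 r2=0x28 r3=0x00  N=0 Z=1
after  3: r0=0xdc r1=0x00 r2=0x28 r3=0x00  N=0 Z=1
after  4: r0=0xdc r1=0x28 r2=0x28 r3=0x00  N=0 Z=0
after  5: r0=0xdc r1=0x28 r2=0x28 r3=0x24  N=0 Z=0
after  6: r0=0xdc r1=0x4c r2=0x28 r3=0x24  N=0 Z=0
after  7: r0=0xdc r1=0x4c r2=0x28 r3=0x64  N=0 Z=0
after  8: r0=0x24 r1=0x4c r2=0x28 r3=0x64  N=0 Z=0
after  9: r0=0x6c r1=0x4c r2=0x28 r3=0x64  N=0 Z=0
after 10: r0=0x6c r1=0x4c r2=0x28 r3=0x64  N=0 Z=0
after 11: r0=0x6c r1=0x6c r2=0x28 r3=0x64  N=0 Z=0
after 12: r0=0x6c r1=0x6c r2=0x6c r3=0x64  N=0 Z=0
-- IRQ taken; context saved, return-PC = 13 --

SAVED = 0x6c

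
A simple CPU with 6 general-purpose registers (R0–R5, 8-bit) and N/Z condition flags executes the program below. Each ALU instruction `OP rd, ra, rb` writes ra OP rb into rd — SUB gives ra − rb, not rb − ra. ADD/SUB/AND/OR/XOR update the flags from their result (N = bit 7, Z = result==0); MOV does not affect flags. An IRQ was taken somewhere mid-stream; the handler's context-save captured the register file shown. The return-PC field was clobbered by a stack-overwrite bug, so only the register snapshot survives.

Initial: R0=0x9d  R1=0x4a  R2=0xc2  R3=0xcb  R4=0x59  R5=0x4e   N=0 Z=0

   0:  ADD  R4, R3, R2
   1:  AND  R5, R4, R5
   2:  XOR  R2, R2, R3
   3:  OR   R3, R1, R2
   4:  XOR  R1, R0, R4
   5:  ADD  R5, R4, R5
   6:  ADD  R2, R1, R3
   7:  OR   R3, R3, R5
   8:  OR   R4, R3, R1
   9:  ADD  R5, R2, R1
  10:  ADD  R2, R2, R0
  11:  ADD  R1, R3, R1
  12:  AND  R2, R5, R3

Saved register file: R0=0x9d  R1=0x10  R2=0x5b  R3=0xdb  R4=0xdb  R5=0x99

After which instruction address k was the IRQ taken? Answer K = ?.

K = 8

after  0: R0=0x9d R1=0x4a R2=0xc2 R3=0xcb R4=0x8d R5=0x4e  N=1 Z=0
after  1: R0=0x9d R1=0x4a R2=0xc2 R3=0xcb R4=0x8d R5=0x0c  N=0 Z=0
after  2: R0=0x9d R1=0x4a R2=0x09 R3=0xcb R4=0x8d R5=0x0c  N=0 Z=0
after  3: R0=0x9d R1=0x4a R2=0x09 R3=0x4b R4=0x8d R5=0x0c  N=0 Z=0
after  4: R0=0x9d R1=0x10 R2=0x09 R3=0x4b R4=0x8d R5=0x0c  N=0 Z=0
after  5: R0=0x9d R1=0x10 R2=0x09 R3=0x4b R4=0x8d R5=0x99  N=1 Z=0
after  6: R0=0x9d R1=0x10 R2=0x5b R3=0x4b R4=0x8d R5=0x99  N=0 Z=0
after  7: R0=0x9d R1=0x10 R2=0x5b R3=0xdb R4=0x8d R5=0x99  N=1 Z=0
after  8: R0=0x9d R1=0x10 R2=0x5b R3=0xdb R4=0xdb R5=0x99  N=1 Z=0
-- IRQ taken; context saved, return-PC = 9 --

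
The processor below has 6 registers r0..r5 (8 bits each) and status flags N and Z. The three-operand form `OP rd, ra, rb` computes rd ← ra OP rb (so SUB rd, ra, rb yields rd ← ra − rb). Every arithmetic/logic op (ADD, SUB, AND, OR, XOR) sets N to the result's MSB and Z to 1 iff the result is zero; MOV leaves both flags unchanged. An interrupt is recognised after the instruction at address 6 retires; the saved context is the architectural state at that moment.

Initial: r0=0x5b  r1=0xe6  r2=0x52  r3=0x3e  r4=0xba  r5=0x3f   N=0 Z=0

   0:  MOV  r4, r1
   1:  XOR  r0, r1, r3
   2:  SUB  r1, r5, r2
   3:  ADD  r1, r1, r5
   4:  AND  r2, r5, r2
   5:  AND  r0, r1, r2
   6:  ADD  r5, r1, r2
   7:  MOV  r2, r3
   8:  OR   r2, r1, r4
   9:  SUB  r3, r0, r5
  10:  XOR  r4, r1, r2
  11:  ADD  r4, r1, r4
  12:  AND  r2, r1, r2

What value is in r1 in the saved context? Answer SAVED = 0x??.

after  0: r0=0x5b r1=0xe6 r2=0x52 r3=0x3e r4=0xe6 r5=0x3f  N=0 Z=0
after  1: r0=0xd8 r1=0xe6 r2=0x52 r3=0x3e r4=0xe6 r5=0x3f  N=1 Z=0
after  2: r0=0xd8 r1=0xed r2=0x52 r3=0x3e r4=0xe6 r5=0x3f  N=1 Z=0
after  3: r0=0xd8 r1=0x2c r2=0x52 r3=0x3e r4=0xe6 r5=0x3f  N=0 Z=0
after  4: r0=0xd8 r1=0x2c r2=0x12 r3=0x3e r4=0xe6 r5=0x3f  N=0 Z=0
after  5: r0=0x00 r1=0x2c r2=0x12 r3=0x3e r4=0xe6 r5=0x3f  N=0 Z=1
after  6: r0=0x00 r1=0x2c r2=0x12 r3=0x3e r4=0xe6 r5=0x3e  N=0 Z=0
-- IRQ taken; context saved, return-PC = 7 --

SAVED = 0x2c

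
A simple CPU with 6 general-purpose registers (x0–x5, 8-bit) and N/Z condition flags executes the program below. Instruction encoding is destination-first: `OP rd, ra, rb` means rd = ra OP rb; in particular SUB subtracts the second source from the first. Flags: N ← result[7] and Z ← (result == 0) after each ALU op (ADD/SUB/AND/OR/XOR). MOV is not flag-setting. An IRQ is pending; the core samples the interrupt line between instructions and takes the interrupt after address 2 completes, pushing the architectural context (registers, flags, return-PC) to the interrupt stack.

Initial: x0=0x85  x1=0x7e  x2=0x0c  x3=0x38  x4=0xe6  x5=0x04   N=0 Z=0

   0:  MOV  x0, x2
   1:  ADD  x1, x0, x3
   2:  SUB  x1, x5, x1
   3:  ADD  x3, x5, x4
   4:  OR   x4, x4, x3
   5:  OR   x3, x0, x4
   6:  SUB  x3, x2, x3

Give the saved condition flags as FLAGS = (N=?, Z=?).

after  0: x0=0x0c x1=0x7e x2=0x0c x3=0x38 x4=0xe6 x5=0x04  N=0 Z=0
after  1: x0=0x0c x1=0x44 x2=0x0c x3=0x38 x4=0xe6 x5=0x04  N=0 Z=0
after  2: x0=0x0c x1=0xc0 x2=0x0c x3=0x38 x4=0xe6 x5=0x04  N=1 Z=0
-- IRQ taken; context saved, return-PC = 3 --

FLAGS = (N=1, Z=0)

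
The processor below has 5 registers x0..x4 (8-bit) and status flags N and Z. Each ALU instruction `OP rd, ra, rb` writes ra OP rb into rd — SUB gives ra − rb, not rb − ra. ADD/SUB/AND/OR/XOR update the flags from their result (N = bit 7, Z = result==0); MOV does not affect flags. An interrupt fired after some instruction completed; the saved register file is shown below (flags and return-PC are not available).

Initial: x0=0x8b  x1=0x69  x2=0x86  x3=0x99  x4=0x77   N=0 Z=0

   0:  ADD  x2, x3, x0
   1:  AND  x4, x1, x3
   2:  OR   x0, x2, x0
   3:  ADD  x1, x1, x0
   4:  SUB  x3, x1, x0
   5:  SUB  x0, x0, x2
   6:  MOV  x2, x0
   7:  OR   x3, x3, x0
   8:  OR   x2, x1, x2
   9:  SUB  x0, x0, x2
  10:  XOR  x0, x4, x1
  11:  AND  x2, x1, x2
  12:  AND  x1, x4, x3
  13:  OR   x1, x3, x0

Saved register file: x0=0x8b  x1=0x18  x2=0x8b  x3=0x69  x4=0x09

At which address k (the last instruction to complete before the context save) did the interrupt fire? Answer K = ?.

K = 6

after  0: x0=0x8b x1=0x69 x2=0x24 x3=0x99 x4=0x77  N=0 Z=0
after  1: x0=0x8b x1=0x69 x2=0x24 x3=0x99 x4=0x09  N=0 Z=0
after  2: x0=0xaf x1=0x69 x2=0x24 x3=0x99 x4=0x09  N=1 Z=0
after  3: x0=0xaf x1=0x18 x2=0x24 x3=0x99 x4=0x09  N=0 Z=0
after  4: x0=0xaf x1=0x18 x2=0x24 x3=0x69 x4=0x09  N=0 Z=0
after  5: x0=0x8b x1=0x18 x2=0x24 x3=0x69 x4=0x09  N=1 Z=0
after  6: x0=0x8b x1=0x18 x2=0x8b x3=0x69 x4=0x09  N=1 Z=0
-- IRQ taken; context saved, return-PC = 7 --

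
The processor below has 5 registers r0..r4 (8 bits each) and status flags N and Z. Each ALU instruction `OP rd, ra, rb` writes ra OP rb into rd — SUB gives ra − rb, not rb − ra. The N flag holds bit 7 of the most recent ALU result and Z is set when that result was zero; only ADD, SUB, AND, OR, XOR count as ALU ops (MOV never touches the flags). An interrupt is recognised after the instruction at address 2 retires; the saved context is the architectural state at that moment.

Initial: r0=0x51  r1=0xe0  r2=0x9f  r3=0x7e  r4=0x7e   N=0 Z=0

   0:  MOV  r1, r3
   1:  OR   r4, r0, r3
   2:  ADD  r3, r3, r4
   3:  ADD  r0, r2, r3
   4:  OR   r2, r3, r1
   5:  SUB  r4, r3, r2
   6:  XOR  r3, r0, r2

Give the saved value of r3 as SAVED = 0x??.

after  0: r0=0x51 r1=0x7e r2=0x9f r3=0x7e r4=0x7e  N=0 Z=0
after  1: r0=0x51 r1=0x7e r2=0x9f r3=0x7e r4=0x7f  N=0 Z=0
after  2: r0=0x51 r1=0x7e r2=0x9f r3=0xfd r4=0x7f  N=1 Z=0
-- IRQ taken; context saved, return-PC = 3 --

SAVED = 0xfd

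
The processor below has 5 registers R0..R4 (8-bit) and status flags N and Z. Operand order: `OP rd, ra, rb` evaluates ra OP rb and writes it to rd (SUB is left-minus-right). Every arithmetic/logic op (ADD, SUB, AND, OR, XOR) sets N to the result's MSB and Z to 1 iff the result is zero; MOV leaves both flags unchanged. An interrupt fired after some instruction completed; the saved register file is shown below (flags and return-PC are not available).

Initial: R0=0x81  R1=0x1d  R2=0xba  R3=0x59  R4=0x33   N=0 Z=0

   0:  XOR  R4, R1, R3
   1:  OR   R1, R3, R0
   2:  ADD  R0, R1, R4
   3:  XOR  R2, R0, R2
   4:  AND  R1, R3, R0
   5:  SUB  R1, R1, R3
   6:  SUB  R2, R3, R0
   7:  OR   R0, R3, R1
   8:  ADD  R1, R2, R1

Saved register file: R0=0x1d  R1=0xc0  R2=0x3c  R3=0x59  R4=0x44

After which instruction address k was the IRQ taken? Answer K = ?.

K = 6

after  0: R0=0x81 R1=0x1d R2=0xba R3=0x59 R4=0x44  N=0 Z=0
after  1: R0=0x81 R1=0xd9 R2=0xba R3=0x59 R4=0x44  N=1 Z=0
after  2: R0=0x1d R1=0xd9 R2=0xba R3=0x59 R4=0x44  N=0 Z=0
after  3: R0=0x1d R1=0xd9 R2=0xa7 R3=0x59 R4=0x44  N=1 Z=0
after  4: R0=0x1d R1=0x19 R2=0xa7 R3=0x59 R4=0x44  N=0 Z=0
after  5: R0=0x1d R1=0xc0 R2=0xa7 R3=0x59 R4=0x44  N=1 Z=0
after  6: R0=0x1d R1=0xc0 R2=0x3c R3=0x59 R4=0x44  N=0 Z=0
-- IRQ taken; context saved, return-PC = 7 --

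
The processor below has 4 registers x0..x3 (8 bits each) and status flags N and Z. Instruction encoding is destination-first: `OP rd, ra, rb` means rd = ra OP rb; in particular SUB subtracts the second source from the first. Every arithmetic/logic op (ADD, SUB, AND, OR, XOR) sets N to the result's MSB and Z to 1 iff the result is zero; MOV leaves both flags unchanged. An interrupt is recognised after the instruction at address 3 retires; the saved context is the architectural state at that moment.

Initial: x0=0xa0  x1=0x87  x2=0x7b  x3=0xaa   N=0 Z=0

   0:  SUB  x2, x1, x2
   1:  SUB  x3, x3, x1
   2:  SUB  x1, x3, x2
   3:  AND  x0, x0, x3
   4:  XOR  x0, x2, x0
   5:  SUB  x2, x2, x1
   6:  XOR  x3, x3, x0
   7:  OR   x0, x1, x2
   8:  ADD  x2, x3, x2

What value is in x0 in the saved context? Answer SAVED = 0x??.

SAVED = 0x20

after  0: x0=0xa0 x1=0x87 x2=0x0c x3=0xaa  N=0 Z=0
after  1: x0=0xa0 x1=0x87 x2=0x0c x3=0x23  N=0 Z=0
after  2: x0=0xa0 x1=0x17 x2=0x0c x3=0x23  N=0 Z=0
after  3: x0=0x20 x1=0x17 x2=0x0c x3=0x23  N=0 Z=0
-- IRQ taken; context saved, return-PC = 4 --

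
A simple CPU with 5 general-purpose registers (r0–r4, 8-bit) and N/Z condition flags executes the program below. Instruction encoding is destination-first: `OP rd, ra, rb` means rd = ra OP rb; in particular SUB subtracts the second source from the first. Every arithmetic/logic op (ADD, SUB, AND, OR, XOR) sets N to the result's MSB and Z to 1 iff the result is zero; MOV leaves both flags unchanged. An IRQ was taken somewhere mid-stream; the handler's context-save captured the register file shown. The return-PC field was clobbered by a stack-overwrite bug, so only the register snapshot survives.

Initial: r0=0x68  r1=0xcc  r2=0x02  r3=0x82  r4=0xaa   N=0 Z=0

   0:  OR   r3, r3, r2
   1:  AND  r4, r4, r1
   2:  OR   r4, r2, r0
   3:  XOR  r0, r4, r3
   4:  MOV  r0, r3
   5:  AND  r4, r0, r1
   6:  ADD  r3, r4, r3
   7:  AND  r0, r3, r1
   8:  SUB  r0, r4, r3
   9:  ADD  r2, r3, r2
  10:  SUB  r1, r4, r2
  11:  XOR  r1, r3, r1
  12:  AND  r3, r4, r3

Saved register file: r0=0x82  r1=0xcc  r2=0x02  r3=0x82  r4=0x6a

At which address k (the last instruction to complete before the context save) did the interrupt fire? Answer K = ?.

after  0: r0=0x68 r1=0xcc r2=0x02 r3=0x82 r4=0xaa  N=1 Z=0
after  1: r0=0x68 r1=0xcc r2=0x02 r3=0x82 r4=0x88  N=1 Z=0
after  2: r0=0x68 r1=0xcc r2=0x02 r3=0x82 r4=0x6a  N=0 Z=0
after  3: r0=0xe8 r1=0xcc r2=0x02 r3=0x82 r4=0x6a  N=1 Z=0
after  4: r0=0x82 r1=0xcc r2=0x02 r3=0x82 r4=0x6a  N=1 Z=0
-- IRQ taken; context saved, return-PC = 5 --

K = 4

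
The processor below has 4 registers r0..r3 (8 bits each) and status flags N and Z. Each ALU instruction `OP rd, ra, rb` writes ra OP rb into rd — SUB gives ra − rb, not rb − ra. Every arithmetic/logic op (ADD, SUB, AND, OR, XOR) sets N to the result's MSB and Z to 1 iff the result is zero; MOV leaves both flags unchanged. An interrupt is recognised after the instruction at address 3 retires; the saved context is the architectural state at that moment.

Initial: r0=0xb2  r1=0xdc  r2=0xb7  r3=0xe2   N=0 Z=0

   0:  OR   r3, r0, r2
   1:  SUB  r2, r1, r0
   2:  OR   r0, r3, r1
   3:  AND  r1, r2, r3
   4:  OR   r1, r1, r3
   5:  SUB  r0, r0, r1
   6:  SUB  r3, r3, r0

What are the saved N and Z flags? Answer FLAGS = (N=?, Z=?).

FLAGS = (N=0, Z=0)

after  0: r0=0xb2 r1=0xdc r2=0xb7 r3=0xb7  N=1 Z=0
after  1: r0=0xb2 r1=0xdc r2=0x2a r3=0xb7  N=0 Z=0
after  2: r0=0xff r1=0xdc r2=0x2a r3=0xb7  N=1 Z=0
after  3: r0=0xff r1=0x22 r2=0x2a r3=0xb7  N=0 Z=0
-- IRQ taken; context saved, return-PC = 4 --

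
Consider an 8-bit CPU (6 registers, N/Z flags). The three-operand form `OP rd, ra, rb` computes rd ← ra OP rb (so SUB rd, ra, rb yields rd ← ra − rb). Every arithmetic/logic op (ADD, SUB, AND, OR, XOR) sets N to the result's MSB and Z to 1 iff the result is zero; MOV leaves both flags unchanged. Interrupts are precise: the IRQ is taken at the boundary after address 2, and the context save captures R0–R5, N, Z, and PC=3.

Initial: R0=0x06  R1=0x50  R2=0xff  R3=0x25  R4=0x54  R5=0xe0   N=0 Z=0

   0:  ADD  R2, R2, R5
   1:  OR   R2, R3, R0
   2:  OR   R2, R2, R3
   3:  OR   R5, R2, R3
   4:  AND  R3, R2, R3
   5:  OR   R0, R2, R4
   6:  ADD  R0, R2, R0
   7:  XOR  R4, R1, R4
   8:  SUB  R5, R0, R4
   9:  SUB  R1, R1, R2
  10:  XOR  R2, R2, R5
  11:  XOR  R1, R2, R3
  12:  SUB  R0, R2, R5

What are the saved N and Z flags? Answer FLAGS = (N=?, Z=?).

after  0: R0=0x06 R1=0x50 R2=0xdf R3=0x25 R4=0x54 R5=0xe0  N=1 Z=0
after  1: R0=0x06 R1=0x50 R2=0x27 R3=0x25 R4=0x54 R5=0xe0  N=0 Z=0
after  2: R0=0x06 R1=0x50 R2=0x27 R3=0x25 R4=0x54 R5=0xe0  N=0 Z=0
-- IRQ taken; context saved, return-PC = 3 --

FLAGS = (N=0, Z=0)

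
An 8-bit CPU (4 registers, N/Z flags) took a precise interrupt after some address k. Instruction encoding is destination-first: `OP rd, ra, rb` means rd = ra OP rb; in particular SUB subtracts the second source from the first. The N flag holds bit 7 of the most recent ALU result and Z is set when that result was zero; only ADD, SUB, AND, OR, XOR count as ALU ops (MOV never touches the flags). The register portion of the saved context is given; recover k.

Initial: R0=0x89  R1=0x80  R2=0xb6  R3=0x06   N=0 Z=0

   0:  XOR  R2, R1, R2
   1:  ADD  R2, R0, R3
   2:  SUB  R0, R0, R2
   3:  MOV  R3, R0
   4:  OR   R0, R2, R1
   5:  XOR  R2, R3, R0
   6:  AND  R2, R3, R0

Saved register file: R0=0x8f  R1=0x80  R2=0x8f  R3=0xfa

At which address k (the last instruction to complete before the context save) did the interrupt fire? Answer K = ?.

after  0: R0=0x89 R1=0x80 R2=0x36 R3=0x06  N=0 Z=0
after  1: R0=0x89 R1=0x80 R2=0x8f R3=0x06  N=1 Z=0
after  2: R0=0xfa R1=0x80 R2=0x8f R3=0x06  N=1 Z=0
after  3: R0=0xfa R1=0x80 R2=0x8f R3=0xfa  N=1 Z=0
after  4: R0=0x8f R1=0x80 R2=0x8f R3=0xfa  N=1 Z=0
-- IRQ taken; context saved, return-PC = 5 --

K = 4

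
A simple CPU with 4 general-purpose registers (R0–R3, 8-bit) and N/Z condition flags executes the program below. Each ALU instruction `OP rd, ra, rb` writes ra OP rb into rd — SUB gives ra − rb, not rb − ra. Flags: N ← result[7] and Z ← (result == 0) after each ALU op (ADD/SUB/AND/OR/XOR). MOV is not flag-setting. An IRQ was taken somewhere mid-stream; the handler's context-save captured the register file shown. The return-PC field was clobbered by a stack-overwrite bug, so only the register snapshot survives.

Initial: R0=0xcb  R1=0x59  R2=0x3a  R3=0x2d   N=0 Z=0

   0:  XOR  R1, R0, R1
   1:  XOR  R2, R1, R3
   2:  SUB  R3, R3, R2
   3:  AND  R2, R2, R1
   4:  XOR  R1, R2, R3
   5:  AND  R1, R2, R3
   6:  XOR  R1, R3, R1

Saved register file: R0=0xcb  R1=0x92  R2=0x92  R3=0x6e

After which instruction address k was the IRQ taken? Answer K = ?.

after  0: R0=0xcb R1=0x92 R2=0x3a R3=0x2d  N=1 Z=0
after  1: R0=0xcb R1=0x92 R2=0xbf R3=0x2d  N=1 Z=0
after  2: R0=0xcb R1=0x92 R2=0xbf R3=0x6e  N=0 Z=0
after  3: R0=0xcb R1=0x92 R2=0x92 R3=0x6e  N=1 Z=0
-- IRQ taken; context saved, return-PC = 4 --

K = 3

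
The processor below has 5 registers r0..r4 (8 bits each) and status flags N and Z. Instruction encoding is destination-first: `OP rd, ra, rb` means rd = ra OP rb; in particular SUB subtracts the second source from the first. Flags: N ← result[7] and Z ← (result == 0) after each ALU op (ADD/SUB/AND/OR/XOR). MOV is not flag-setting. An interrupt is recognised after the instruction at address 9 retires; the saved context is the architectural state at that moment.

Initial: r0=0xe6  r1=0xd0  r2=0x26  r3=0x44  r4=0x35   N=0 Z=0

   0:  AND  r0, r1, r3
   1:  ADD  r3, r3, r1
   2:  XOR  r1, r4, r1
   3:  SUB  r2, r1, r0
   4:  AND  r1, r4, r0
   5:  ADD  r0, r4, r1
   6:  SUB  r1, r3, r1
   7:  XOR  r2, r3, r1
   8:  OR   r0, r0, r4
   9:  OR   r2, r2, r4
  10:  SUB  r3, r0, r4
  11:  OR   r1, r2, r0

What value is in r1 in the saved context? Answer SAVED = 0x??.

after  0: r0=0x40 r1=0xd0 r2=0x26 r3=0x44 r4=0x35  N=0 Z=0
after  1: r0=0x40 r1=0xd0 r2=0x26 r3=0x14 r4=0x35  N=0 Z=0
after  2: r0=0x40 r1=0xe5 r2=0x26 r3=0x14 r4=0x35  N=1 Z=0
after  3: r0=0x40 r1=0xe5 r2=0xa5 r3=0x14 r4=0x35  N=1 Z=0
after  4: r0=0x40 r1=0x00 r2=0xa5 r3=0x14 r4=0x35  N=0 Z=1
after  5: r0=0x35 r1=0x00 r2=0xa5 r3=0x14 r4=0x35  N=0 Z=0
after  6: r0=0x35 r1=0x14 r2=0xa5 r3=0x14 r4=0x35  N=0 Z=0
after  7: r0=0x35 r1=0x14 r2=0x00 r3=0x14 r4=0x35  N=0 Z=1
after  8: r0=0x35 r1=0x14 r2=0x00 r3=0x14 r4=0x35  N=0 Z=0
after  9: r0=0x35 r1=0x14 r2=0x35 r3=0x14 r4=0x35  N=0 Z=0
-- IRQ taken; context saved, return-PC = 10 --

SAVED = 0x14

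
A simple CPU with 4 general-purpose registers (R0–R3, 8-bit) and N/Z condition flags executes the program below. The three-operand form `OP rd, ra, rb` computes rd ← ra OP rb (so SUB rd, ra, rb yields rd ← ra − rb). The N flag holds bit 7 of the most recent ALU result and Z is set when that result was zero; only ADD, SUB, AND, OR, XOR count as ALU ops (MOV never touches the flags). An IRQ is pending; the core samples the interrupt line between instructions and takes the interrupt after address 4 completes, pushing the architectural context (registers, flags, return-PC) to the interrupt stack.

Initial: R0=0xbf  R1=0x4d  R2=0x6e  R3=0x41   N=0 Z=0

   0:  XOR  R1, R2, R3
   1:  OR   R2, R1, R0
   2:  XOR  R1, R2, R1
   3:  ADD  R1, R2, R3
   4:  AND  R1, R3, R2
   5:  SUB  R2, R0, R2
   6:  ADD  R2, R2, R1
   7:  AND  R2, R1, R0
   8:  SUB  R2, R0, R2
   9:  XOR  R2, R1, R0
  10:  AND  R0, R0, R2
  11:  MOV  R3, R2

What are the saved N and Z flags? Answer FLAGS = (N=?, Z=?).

after  0: R0=0xbf R1=0x2f R2=0x6e R3=0x41  N=0 Z=0
after  1: R0=0xbf R1=0x2f R2=0xbf R3=0x41  N=1 Z=0
after  2: R0=0xbf R1=0x90 R2=0xbf R3=0x41  N=1 Z=0
after  3: R0=0xbf R1=0x00 R2=0xbf R3=0x41  N=0 Z=1
after  4: R0=0xbf R1=0x01 R2=0xbf R3=0x41  N=0 Z=0
-- IRQ taken; context saved, return-PC = 5 --

FLAGS = (N=0, Z=0)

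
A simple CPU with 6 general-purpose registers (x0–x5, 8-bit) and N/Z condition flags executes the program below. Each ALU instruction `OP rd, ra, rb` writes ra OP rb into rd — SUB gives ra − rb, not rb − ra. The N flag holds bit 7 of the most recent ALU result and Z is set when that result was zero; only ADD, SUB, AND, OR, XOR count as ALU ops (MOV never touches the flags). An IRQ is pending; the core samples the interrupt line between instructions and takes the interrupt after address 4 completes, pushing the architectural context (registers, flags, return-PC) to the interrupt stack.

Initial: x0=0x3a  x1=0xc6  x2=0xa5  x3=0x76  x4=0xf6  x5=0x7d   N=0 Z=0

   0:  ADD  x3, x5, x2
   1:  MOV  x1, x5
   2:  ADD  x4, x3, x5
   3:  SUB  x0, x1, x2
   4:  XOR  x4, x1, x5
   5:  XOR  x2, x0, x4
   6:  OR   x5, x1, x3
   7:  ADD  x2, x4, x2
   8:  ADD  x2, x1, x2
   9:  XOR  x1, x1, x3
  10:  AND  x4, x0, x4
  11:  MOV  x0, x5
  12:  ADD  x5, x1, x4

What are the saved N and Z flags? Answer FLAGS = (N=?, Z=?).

FLAGS = (N=0, Z=1)

after  0: x0=0x3a x1=0xc6 x2=0xa5 x3=0x22 x4=0xf6 x5=0x7d  N=0 Z=0
after  1: x0=0x3a x1=0x7d x2=0xa5 x3=0x22 x4=0xf6 x5=0x7d  N=0 Z=0
after  2: x0=0x3a x1=0x7d x2=0xa5 x3=0x22 x4=0x9f x5=0x7d  N=1 Z=0
after  3: x0=0xd8 x1=0x7d x2=0xa5 x3=0x22 x4=0x9f x5=0x7d  N=1 Z=0
after  4: x0=0xd8 x1=0x7d x2=0xa5 x3=0x22 x4=0x00 x5=0x7d  N=0 Z=1
-- IRQ taken; context saved, return-PC = 5 --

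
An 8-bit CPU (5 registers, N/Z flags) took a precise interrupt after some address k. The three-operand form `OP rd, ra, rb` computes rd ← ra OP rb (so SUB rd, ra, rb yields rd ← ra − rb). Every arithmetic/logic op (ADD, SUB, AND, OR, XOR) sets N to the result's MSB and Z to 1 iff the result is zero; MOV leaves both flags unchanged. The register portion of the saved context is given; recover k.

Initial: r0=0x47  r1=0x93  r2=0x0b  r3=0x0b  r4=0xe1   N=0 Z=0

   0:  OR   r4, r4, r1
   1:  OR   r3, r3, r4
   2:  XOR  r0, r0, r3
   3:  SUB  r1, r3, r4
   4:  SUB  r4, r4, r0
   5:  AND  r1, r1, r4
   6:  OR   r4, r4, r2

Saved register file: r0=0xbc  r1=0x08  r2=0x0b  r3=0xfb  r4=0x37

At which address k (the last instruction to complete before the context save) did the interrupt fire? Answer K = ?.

K = 4

after  0: r0=0x47 r1=0x93 r2=0x0b r3=0x0b r4=0xf3  N=1 Z=0
after  1: r0=0x47 r1=0x93 r2=0x0b r3=0xfb r4=0xf3  N=1 Z=0
after  2: r0=0xbc r1=0x93 r2=0x0b r3=0xfb r4=0xf3  N=1 Z=0
after  3: r0=0xbc r1=0x08 r2=0x0b r3=0xfb r4=0xf3  N=0 Z=0
after  4: r0=0xbc r1=0x08 r2=0x0b r3=0xfb r4=0x37  N=0 Z=0
-- IRQ taken; context saved, return-PC = 5 --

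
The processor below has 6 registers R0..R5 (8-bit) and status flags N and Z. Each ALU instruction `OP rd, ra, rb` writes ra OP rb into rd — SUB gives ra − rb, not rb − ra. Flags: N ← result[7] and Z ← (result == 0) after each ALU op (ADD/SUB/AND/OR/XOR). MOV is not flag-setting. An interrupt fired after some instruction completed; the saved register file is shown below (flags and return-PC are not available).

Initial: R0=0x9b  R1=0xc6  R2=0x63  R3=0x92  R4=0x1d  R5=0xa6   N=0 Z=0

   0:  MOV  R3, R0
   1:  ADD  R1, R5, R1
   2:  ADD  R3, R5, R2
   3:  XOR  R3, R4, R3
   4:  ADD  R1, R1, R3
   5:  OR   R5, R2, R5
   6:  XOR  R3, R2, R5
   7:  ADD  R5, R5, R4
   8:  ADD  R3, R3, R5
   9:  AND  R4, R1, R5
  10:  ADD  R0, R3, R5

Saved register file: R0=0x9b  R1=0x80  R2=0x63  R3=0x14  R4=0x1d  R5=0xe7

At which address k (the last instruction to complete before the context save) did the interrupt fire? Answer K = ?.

K = 5

after  0: R0=0x9b R1=0xc6 R2=0x63 R3=0x9b R4=0x1d R5=0xa6  N=0 Z=0
after  1: R0=0x9b R1=0x6c R2=0x63 R3=0x9b R4=0x1d R5=0xa6  N=0 Z=0
after  2: R0=0x9b R1=0x6c R2=0x63 R3=0x09 R4=0x1d R5=0xa6  N=0 Z=0
after  3: R0=0x9b R1=0x6c R2=0x63 R3=0x14 R4=0x1d R5=0xa6  N=0 Z=0
after  4: R0=0x9b R1=0x80 R2=0x63 R3=0x14 R4=0x1d R5=0xa6  N=1 Z=0
after  5: R0=0x9b R1=0x80 R2=0x63 R3=0x14 R4=0x1d R5=0xe7  N=1 Z=0
-- IRQ taken; context saved, return-PC = 6 --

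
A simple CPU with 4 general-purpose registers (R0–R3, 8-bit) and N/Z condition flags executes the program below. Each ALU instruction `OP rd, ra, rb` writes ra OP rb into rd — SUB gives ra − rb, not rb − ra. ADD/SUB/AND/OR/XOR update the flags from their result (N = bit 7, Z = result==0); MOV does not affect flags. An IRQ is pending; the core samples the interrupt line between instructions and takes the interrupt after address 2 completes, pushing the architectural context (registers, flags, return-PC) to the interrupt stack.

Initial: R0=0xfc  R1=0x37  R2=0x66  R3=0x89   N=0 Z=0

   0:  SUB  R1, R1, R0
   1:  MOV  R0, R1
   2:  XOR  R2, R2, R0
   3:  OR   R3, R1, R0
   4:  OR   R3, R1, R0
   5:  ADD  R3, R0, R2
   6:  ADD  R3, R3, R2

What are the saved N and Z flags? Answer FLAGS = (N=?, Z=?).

FLAGS = (N=0, Z=0)

after  0: R0=0xfc R1=0x3b R2=0x66 R3=0x89  N=0 Z=0
after  1: R0=0x3b R1=0x3b R2=0x66 R3=0x89  N=0 Z=0
after  2: R0=0x3b R1=0x3b R2=0x5d R3=0x89  N=0 Z=0
-- IRQ taken; context saved, return-PC = 3 --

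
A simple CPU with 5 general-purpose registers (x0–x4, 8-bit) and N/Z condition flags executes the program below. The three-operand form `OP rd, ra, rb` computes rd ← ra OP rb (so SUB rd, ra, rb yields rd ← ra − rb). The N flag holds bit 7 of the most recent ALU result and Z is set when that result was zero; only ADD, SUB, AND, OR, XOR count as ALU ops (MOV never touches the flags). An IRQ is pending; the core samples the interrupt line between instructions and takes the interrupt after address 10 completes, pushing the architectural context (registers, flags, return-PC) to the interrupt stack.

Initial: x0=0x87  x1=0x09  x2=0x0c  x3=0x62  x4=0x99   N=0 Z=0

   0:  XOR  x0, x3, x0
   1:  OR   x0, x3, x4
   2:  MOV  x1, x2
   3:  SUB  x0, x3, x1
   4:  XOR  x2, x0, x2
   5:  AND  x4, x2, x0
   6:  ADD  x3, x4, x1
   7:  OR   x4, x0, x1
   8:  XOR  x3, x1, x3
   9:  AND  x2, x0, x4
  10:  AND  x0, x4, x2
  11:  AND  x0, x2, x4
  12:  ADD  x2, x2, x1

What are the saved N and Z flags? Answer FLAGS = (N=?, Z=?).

FLAGS = (N=0, Z=0)

after  0: x0=0xe5 x1=0x09 x2=0x0c x3=0x62 x4=0x99  N=1 Z=0
after  1: x0=0xfb x1=0x09 x2=0x0c x3=0x62 x4=0x99  N=1 Z=0
after  2: x0=0xfb x1=0x0c x2=0x0c x3=0x62 x4=0x99  N=1 Z=0
after  3: x0=0x56 x1=0x0c x2=0x0c x3=0x62 x4=0x99  N=0 Z=0
after  4: x0=0x56 x1=0x0c x2=0x5a x3=0x62 x4=0x99  N=0 Z=0
after  5: x0=0x56 x1=0x0c x2=0x5a x3=0x62 x4=0x52  N=0 Z=0
after  6: x0=0x56 x1=0x0c x2=0x5a x3=0x5e x4=0x52  N=0 Z=0
after  7: x0=0x56 x1=0x0c x2=0x5a x3=0x5e x4=0x5e  N=0 Z=0
after  8: x0=0x56 x1=0x0c x2=0x5a x3=0x52 x4=0x5e  N=0 Z=0
after  9: x0=0x56 x1=0x0c x2=0x56 x3=0x52 x4=0x5e  N=0 Z=0
after 10: x0=0x56 x1=0x0c x2=0x56 x3=0x52 x4=0x5e  N=0 Z=0
-- IRQ taken; context saved, return-PC = 11 --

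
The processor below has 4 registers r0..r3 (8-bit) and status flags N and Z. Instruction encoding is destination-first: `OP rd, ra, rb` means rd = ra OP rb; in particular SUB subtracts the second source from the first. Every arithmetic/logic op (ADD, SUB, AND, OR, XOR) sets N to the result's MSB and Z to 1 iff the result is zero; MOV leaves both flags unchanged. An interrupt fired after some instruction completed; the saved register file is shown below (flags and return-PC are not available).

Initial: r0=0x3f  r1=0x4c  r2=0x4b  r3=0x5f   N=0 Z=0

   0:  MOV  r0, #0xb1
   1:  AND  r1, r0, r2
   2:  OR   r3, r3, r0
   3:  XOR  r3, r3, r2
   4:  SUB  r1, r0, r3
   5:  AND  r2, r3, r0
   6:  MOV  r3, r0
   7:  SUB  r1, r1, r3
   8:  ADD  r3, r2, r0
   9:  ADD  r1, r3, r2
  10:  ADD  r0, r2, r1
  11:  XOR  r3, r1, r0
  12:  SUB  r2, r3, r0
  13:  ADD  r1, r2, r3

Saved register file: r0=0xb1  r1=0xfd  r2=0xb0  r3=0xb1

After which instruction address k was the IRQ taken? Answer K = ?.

K = 6

after  0: r0=0xb1 r1=0x4c r2=0x4b r3=0x5f  N=0 Z=0
after  1: r0=0xb1 r1=0x01 r2=0x4b r3=0x5f  N=0 Z=0
after  2: r0=0xb1 r1=0x01 r2=0x4b r3=0xff  N=1 Z=0
after  3: r0=0xb1 r1=0x01 r2=0x4b r3=0xb4  N=1 Z=0
after  4: r0=0xb1 r1=0xfd r2=0x4b r3=0xb4  N=1 Z=0
after  5: r0=0xb1 r1=0xfd r2=0xb0 r3=0xb4  N=1 Z=0
after  6: r0=0xb1 r1=0xfd r2=0xb0 r3=0xb1  N=1 Z=0
-- IRQ taken; context saved, return-PC = 7 --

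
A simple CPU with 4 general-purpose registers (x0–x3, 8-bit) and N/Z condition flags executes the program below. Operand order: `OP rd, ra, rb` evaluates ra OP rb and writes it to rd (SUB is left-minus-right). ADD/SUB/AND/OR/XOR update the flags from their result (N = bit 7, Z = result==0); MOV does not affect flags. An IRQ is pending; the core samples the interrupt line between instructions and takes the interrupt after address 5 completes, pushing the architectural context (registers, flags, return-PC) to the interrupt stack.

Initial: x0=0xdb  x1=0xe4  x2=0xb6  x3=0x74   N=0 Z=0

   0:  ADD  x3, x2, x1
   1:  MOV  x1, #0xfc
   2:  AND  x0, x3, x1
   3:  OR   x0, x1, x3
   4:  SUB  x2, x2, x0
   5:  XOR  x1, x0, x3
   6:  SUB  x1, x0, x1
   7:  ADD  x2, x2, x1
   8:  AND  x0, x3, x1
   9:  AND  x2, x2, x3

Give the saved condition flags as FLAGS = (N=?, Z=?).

after  0: x0=0xdb x1=0xe4 x2=0xb6 x3=0x9a  N=1 Z=0
after  1: x0=0xdb x1=0xfc x2=0xb6 x3=0x9a  N=1 Z=0
after  2: x0=0x98 x1=0xfc x2=0xb6 x3=0x9a  N=1 Z=0
after  3: x0=0xfe x1=0xfc x2=0xb6 x3=0x9a  N=1 Z=0
after  4: x0=0xfe x1=0xfc x2=0xb8 x3=0x9a  N=1 Z=0
after  5: x0=0xfe x1=0x64 x2=0xb8 x3=0x9a  N=0 Z=0
-- IRQ taken; context saved, return-PC = 6 --

FLAGS = (N=0, Z=0)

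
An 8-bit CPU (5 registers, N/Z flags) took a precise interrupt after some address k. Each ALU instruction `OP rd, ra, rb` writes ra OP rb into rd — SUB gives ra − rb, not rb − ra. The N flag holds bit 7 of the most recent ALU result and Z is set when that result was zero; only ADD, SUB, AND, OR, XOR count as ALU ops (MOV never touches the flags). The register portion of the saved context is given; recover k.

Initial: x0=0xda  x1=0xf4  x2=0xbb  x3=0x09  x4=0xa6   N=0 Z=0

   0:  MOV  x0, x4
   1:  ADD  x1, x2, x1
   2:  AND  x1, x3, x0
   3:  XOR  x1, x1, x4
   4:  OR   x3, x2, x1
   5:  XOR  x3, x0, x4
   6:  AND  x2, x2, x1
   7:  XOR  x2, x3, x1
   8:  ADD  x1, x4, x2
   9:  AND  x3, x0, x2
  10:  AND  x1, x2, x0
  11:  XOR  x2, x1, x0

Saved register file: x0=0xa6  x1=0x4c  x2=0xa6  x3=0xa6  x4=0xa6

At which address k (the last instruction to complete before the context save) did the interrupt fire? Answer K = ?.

K = 9

after  0: x0=0xa6 x1=0xf4 x2=0xbb x3=0x09 x4=0xa6  N=0 Z=0
after  1: x0=0xa6 x1=0xaf x2=0xbb x3=0x09 x4=0xa6  N=1 Z=0
after  2: x0=0xa6 x1=0x00 x2=0xbb x3=0x09 x4=0xa6  N=0 Z=1
after  3: x0=0xa6 x1=0xa6 x2=0xbb x3=0x09 x4=0xa6  N=1 Z=0
after  4: x0=0xa6 x1=0xa6 x2=0xbb x3=0xbf x4=0xa6  N=1 Z=0
after  5: x0=0xa6 x1=0xa6 x2=0xbb x3=0x00 x4=0xa6  N=0 Z=1
after  6: x0=0xa6 x1=0xa6 x2=0xa2 x3=0x00 x4=0xa6  N=1 Z=0
after  7: x0=0xa6 x1=0xa6 x2=0xa6 x3=0x00 x4=0xa6  N=1 Z=0
after  8: x0=0xa6 x1=0x4c x2=0xa6 x3=0x00 x4=0xa6  N=0 Z=0
after  9: x0=0xa6 x1=0x4c x2=0xa6 x3=0xa6 x4=0xa6  N=1 Z=0
-- IRQ taken; context saved, return-PC = 10 --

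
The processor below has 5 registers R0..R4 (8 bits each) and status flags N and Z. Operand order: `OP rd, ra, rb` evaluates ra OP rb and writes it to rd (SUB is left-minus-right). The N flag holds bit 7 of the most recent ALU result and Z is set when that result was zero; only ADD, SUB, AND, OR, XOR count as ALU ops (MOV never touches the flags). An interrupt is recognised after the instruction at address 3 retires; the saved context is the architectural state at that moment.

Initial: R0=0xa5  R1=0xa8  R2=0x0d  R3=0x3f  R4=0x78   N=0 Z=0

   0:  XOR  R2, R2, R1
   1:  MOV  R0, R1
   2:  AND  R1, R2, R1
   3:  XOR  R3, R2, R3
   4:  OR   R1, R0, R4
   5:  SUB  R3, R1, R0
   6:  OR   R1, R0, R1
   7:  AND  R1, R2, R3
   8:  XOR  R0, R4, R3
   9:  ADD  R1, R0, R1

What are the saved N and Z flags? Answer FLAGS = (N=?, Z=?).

after  0: R0=0xa5 R1=0xa8 R2=0xa5 R3=0x3f R4=0x78  N=1 Z=0
after  1: R0=0xa8 R1=0xa8 R2=0xa5 R3=0x3f R4=0x78  N=1 Z=0
after  2: R0=0xa8 R1=0xa0 R2=0xa5 R3=0x3f R4=0x78  N=1 Z=0
after  3: R0=0xa8 R1=0xa0 R2=0xa5 R3=0x9a R4=0x78  N=1 Z=0
-- IRQ taken; context saved, return-PC = 4 --

FLAGS = (N=1, Z=0)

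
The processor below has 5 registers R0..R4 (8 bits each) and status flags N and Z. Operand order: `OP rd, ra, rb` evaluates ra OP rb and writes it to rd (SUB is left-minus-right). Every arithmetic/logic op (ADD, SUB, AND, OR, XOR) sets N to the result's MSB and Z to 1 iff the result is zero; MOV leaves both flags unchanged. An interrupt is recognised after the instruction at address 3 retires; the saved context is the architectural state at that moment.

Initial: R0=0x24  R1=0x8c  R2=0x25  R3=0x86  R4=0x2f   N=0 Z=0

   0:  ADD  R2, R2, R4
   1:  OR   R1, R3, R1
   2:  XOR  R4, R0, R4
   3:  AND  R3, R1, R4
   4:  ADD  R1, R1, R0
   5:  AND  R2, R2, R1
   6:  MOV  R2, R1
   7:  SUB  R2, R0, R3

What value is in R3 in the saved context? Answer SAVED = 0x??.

SAVED = 0x0a

after  0: R0=0x24 R1=0x8c R2=0x54 R3=0x86 R4=0x2f  N=0 Z=0
after  1: R0=0x24 R1=0x8e R2=0x54 R3=0x86 R4=0x2f  N=1 Z=0
after  2: R0=0x24 R1=0x8e R2=0x54 R3=0x86 R4=0x0b  N=0 Z=0
after  3: R0=0x24 R1=0x8e R2=0x54 R3=0x0a R4=0x0b  N=0 Z=0
-- IRQ taken; context saved, return-PC = 4 --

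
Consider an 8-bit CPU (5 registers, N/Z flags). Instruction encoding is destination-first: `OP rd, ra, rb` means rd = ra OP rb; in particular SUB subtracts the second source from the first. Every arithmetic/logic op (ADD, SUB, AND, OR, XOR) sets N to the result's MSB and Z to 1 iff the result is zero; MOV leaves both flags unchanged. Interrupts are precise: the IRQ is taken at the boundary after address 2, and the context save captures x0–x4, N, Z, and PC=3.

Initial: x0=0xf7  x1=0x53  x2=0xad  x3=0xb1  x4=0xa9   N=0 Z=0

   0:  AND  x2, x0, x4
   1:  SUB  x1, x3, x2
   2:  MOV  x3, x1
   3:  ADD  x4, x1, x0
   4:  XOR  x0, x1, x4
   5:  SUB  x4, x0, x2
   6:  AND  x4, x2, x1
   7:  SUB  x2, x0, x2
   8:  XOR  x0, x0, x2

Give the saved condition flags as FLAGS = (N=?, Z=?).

after  0: x0=0xf7 x1=0x53 x2=0xa1 x3=0xb1 x4=0xa9  N=1 Z=0
after  1: x0=0xf7 x1=0x10 x2=0xa1 x3=0xb1 x4=0xa9  N=0 Z=0
after  2: x0=0xf7 x1=0x10 x2=0xa1 x3=0x10 x4=0xa9  N=0 Z=0
-- IRQ taken; context saved, return-PC = 3 --

FLAGS = (N=0, Z=0)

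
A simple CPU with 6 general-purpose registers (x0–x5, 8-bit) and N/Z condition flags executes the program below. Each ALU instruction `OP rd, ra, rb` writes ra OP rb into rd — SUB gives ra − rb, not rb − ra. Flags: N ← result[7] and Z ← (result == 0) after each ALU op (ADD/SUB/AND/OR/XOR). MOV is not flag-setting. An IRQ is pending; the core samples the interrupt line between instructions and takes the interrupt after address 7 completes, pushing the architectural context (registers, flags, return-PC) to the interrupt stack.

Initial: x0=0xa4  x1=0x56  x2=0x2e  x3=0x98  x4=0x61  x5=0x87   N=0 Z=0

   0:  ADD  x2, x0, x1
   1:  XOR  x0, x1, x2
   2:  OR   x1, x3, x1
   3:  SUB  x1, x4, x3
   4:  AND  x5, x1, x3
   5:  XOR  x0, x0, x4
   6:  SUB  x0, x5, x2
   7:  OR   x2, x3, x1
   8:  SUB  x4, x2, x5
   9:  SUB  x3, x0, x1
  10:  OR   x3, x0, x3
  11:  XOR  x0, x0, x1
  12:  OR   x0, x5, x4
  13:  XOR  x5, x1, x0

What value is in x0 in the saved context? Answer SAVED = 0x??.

after  0: x0=0xa4 x1=0x56 x2=0xfa x3=0x98 x4=0x61 x5=0x87  N=1 Z=0
after  1: x0=0xac x1=0x56 x2=0xfa x3=0x98 x4=0x61 x5=0x87  N=1 Z=0
after  2: x0=0xac x1=0xde x2=0xfa x3=0x98 x4=0x61 x5=0x87  N=1 Z=0
after  3: x0=0xac x1=0xc9 x2=0xfa x3=0x98 x4=0x61 x5=0x87  N=1 Z=0
after  4: x0=0xac x1=0xc9 x2=0xfa x3=0x98 x4=0x61 x5=0x88  N=1 Z=0
after  5: x0=0xcd x1=0xc9 x2=0xfa x3=0x98 x4=0x61 x5=0x88  N=1 Z=0
after  6: x0=0x8e x1=0xc9 x2=0xfa x3=0x98 x4=0x61 x5=0x88  N=1 Z=0
after  7: x0=0x8e x1=0xc9 x2=0xd9 x3=0x98 x4=0x61 x5=0x88  N=1 Z=0
-- IRQ taken; context saved, return-PC = 8 --

SAVED = 0x8e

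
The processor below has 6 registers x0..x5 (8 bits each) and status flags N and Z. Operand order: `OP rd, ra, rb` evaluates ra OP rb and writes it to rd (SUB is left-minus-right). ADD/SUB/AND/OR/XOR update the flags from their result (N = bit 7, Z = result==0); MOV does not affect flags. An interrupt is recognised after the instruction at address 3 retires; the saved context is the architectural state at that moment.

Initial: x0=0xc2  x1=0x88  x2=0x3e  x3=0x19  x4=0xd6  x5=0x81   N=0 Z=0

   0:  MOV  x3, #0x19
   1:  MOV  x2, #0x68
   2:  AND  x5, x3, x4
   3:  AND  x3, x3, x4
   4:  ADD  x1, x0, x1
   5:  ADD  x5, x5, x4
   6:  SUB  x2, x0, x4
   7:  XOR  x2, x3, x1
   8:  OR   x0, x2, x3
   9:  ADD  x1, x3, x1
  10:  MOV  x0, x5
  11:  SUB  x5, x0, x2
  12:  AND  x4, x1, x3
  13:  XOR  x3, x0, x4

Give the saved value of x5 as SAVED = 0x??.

SAVED = 0x10

after  0: x0=0xc2 x1=0x88 x2=0x3e x3=0x19 x4=0xd6 x5=0x81  N=0 Z=0
after  1: x0=0xc2 x1=0x88 x2=0x68 x3=0x19 x4=0xd6 x5=0x81  N=0 Z=0
after  2: x0=0xc2 x1=0x88 x2=0x68 x3=0x19 x4=0xd6 x5=0x10  N=0 Z=0
after  3: x0=0xc2 x1=0x88 x2=0x68 x3=0x10 x4=0xd6 x5=0x10  N=0 Z=0
-- IRQ taken; context saved, return-PC = 4 --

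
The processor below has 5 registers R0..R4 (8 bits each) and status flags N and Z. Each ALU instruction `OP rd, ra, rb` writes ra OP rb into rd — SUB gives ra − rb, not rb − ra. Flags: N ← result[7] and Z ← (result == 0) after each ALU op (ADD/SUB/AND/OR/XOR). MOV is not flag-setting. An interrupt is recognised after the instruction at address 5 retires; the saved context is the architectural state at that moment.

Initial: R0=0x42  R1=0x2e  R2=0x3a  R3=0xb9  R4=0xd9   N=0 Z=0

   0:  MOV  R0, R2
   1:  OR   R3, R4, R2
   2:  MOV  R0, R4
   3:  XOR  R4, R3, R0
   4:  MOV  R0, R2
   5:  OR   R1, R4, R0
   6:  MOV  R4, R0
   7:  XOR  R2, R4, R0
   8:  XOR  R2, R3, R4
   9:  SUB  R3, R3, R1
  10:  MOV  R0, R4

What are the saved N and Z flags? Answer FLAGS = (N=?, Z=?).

after  0: R0=0x3a R1=0x2e R2=0x3a R3=0xb9 R4=0xd9  N=0 Z=0
after  1: R0=0x3a R1=0x2e R2=0x3a R3=0xfb R4=0xd9  N=1 Z=0
after  2: R0=0xd9 R1=0x2e R2=0x3a R3=0xfb R4=0xd9  N=1 Z=0
after  3: R0=0xd9 R1=0x2e R2=0x3a R3=0xfb R4=0x22  N=0 Z=0
after  4: R0=0x3a R1=0x2e R2=0x3a R3=0xfb R4=0x22  N=0 Z=0
after  5: R0=0x3a R1=0x3a R2=0x3a R3=0xfb R4=0x22  N=0 Z=0
-- IRQ taken; context saved, return-PC = 6 --

FLAGS = (N=0, Z=0)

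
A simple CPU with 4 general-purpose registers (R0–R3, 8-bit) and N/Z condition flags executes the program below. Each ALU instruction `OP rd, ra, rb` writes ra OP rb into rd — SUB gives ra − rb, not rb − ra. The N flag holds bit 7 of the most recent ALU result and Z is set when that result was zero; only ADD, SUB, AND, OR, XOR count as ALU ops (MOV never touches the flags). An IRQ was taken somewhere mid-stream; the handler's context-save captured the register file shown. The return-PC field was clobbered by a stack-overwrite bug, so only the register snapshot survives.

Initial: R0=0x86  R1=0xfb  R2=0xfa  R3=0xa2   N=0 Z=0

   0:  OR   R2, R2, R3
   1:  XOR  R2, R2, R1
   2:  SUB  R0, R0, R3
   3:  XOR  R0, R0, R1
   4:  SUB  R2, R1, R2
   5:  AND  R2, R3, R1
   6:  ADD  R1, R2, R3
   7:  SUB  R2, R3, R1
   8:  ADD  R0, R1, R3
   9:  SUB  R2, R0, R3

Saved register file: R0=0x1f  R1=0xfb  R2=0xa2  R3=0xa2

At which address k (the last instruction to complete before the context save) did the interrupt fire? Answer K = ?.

after  0: R0=0x86 R1=0xfb R2=0xfa R3=0xa2  N=1 Z=0
after  1: R0=0x86 R1=0xfb R2=0x01 R3=0xa2  N=0 Z=0
after  2: R0=0xe4 R1=0xfb R2=0x01 R3=0xa2  N=1 Z=0
after  3: R0=0x1f R1=0xfb R2=0x01 R3=0xa2  N=0 Z=0
after  4: R0=0x1f R1=0xfb R2=0xfa R3=0xa2  N=1 Z=0
after  5: R0=0x1f R1=0xfb R2=0xa2 R3=0xa2  N=1 Z=0
-- IRQ taken; context saved, return-PC = 6 --

K = 5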